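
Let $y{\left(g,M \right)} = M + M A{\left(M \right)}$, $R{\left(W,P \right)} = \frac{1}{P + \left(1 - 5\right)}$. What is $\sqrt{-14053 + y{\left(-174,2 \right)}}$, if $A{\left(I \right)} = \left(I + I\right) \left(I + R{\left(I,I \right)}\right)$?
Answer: $i \sqrt{14039} \approx 118.49 i$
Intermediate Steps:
$R{\left(W,P \right)} = \frac{1}{-4 + P}$ ($R{\left(W,P \right)} = \frac{1}{P + \left(1 - 5\right)} = \frac{1}{P - 4} = \frac{1}{-4 + P}$)
$A{\left(I \right)} = 2 I \left(I + \frac{1}{-4 + I}\right)$ ($A{\left(I \right)} = \left(I + I\right) \left(I + \frac{1}{-4 + I}\right) = 2 I \left(I + \frac{1}{-4 + I}\right)$)
$y{\left(g,M \right)} = M + \frac{2 M^{2} \left(1 + M \left(-4 + M\right)\right)}{-4 + M}$ ($y{\left(g,M \right)} = M + M \frac{2 M \left(1 + M \left(-4 + M\right)\right)}{-4 + M} = M + \frac{2 M^{2} \left(1 + M \left(-4 + M\right)\right)}{-4 + M}$)
$\sqrt{-14053 + y{\left(-174,2 \right)}} = \sqrt{-14053 + \frac{2 \left(-4 + 2 + 2 \cdot 2 \left(1 + 2 \left(-4 + 2\right)\right)\right)}{-4 + 2}} = \sqrt{-14053 + \frac{2 \left(-4 + 2 + 2 \cdot 2 \left(1 + 2 \left(-2\right)\right)\right)}{-2}} = \sqrt{-14053 + 2 \left(- \frac{1}{2}\right) \left(-4 + 2 + 2 \cdot 2 \left(1 - 4\right)\right)} = \sqrt{-14053 + 2 \left(- \frac{1}{2}\right) \left(-4 + 2 + 2 \cdot 2 \left(-3\right)\right)} = \sqrt{-14053 + 2 \left(- \frac{1}{2}\right) \left(-4 + 2 - 12\right)} = \sqrt{-14053 + 2 \left(- \frac{1}{2}\right) \left(-14\right)} = \sqrt{-14053 + 14} = \sqrt{-14039} = i \sqrt{14039}$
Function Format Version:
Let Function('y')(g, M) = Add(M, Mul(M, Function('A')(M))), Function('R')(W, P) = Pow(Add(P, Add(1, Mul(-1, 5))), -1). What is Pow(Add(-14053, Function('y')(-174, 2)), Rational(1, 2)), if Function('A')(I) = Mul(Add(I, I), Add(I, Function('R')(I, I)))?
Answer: Mul(I, Pow(14039, Rational(1, 2))) ≈ Mul(118.49, I)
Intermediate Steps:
Function('R')(W, P) = Pow(Add(-4, P), -1) (Function('R')(W, P) = Pow(Add(P, Add(1, -5)), -1) = Pow(Add(P, -4), -1) = Pow(Add(-4, P), -1))
Function('A')(I) = Mul(2, I, Add(I, Pow(Add(-4, I), -1))) (Function('A')(I) = Mul(Add(I, I), Add(I, Pow(Add(-4, I), -1))) = Mul(Mul(2, I), Add(I, Pow(Add(-4, I), -1))) = Mul(2, I, Add(I, Pow(Add(-4, I), -1))))
Function('y')(g, M) = Add(M, Mul(2, Pow(M, 2), Pow(Add(-4, M), -1), Add(1, Mul(M, Add(-4, M))))) (Function('y')(g, M) = Add(M, Mul(M, Mul(2, M, Pow(Add(-4, M), -1), Add(1, Mul(M, Add(-4, M)))))) = Add(M, Mul(2, Pow(M, 2), Pow(Add(-4, M), -1), Add(1, Mul(M, Add(-4, M))))))
Pow(Add(-14053, Function('y')(-174, 2)), Rational(1, 2)) = Pow(Add(-14053, Mul(2, Pow(Add(-4, 2), -1), Add(-4, 2, Mul(2, 2, Add(1, Mul(2, Add(-4, 2))))))), Rational(1, 2)) = Pow(Add(-14053, Mul(2, Pow(-2, -1), Add(-4, 2, Mul(2, 2, Add(1, Mul(2, -2)))))), Rational(1, 2)) = Pow(Add(-14053, Mul(2, Rational(-1, 2), Add(-4, 2, Mul(2, 2, Add(1, -4))))), Rational(1, 2)) = Pow(Add(-14053, Mul(2, Rational(-1, 2), Add(-4, 2, Mul(2, 2, -3)))), Rational(1, 2)) = Pow(Add(-14053, Mul(2, Rational(-1, 2), Add(-4, 2, -12))), Rational(1, 2)) = Pow(Add(-14053, Mul(2, Rational(-1, 2), -14)), Rational(1, 2)) = Pow(Add(-14053, 14), Rational(1, 2)) = Pow(-14039, Rational(1, 2)) = Mul(I, Pow(14039, Rational(1, 2)))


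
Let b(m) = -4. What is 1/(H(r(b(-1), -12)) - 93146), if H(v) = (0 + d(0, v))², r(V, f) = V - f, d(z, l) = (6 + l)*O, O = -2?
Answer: -1/92362 ≈ -1.0827e-5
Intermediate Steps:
d(z, l) = -12 - 2*l (d(z, l) = (6 + l)*(-2) = -12 - 2*l)
H(v) = (-12 - 2*v)² (H(v) = (0 + (-12 - 2*v))² = (-12 - 2*v)²)
1/(H(r(b(-1), -12)) - 93146) = 1/(4*(6 + (-4 - 1*(-12)))² - 93146) = 1/(4*(6 + (-4 + 12))² - 93146) = 1/(4*(6 + 8)² - 93146) = 1/(4*14² - 93146) = 1/(4*196 - 93146) = 1/(784 - 93146) = 1/(-92362) = -1/92362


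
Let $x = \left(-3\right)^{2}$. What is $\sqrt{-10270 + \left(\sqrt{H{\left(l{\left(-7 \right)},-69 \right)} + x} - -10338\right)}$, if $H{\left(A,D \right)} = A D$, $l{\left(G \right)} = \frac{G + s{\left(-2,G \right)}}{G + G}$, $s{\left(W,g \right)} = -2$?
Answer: $\frac{\sqrt{13328 + 42 i \sqrt{770}}}{14} \approx 8.2541 + 0.3602 i$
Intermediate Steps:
$l{\left(G \right)} = \frac{-2 + G}{2 G}$ ($l{\left(G \right)} = \frac{G - 2}{G + G} = \frac{-2 + G}{2 G}$)
$x = 9$
$\sqrt{-10270 + \left(\sqrt{H{\left(l{\left(-7 \right)},-69 \right)} + x} - -10338\right)} = \sqrt{-10270 + \left(\sqrt{\frac{-2 - 7}{2 \left(-7\right)} \left(-69\right) + 9} - -10338\right)} = \sqrt{-10270 + \left(\sqrt{\frac{1}{2} \left(- \frac{1}{7}\right) \left(-9\right) \left(-69\right) + 9} + 10338\right)} = \sqrt{-10270 + \left(\sqrt{\frac{9}{14} \left(-69\right) + 9} + 10338\right)} = \sqrt{-10270 + \left(\sqrt{- \frac{621}{14} + 9} + 10338\right)} = \sqrt{-10270 + \left(\sqrt{- \frac{495}{14}} + 10338\right)} = \sqrt{-10270 + \left(\frac{3 i \sqrt{770}}{14} + 10338\right)} = \sqrt{-10270 + \left(10338 + \frac{3 i \sqrt{770}}{14}\right)} = \sqrt{68 + \frac{3 i \sqrt{770}}{14}}$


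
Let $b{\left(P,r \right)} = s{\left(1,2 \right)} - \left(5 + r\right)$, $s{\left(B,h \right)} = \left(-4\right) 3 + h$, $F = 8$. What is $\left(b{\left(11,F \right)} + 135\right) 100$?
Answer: $11200$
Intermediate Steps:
$s{\left(B,h \right)} = -12 + h$
$b{\left(P,r \right)} = -15 - r$ ($b{\left(P,r \right)} = \left(-12 + 2\right) - \left(5 + r\right) = -10 - \left(5 + r\right) = -15 - r$)
$\left(b{\left(11,F \right)} + 135\right) 100 = \left(\left(-15 - 8\right) + 135\right) 100 = \left(-23 + 135\right) 100 = 112 \cdot 100 = 11200$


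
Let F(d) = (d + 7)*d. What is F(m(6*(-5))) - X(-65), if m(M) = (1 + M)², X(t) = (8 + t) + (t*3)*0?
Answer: 713225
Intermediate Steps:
X(t) = 8 + t (X(t) = (8 + t) + (3*t)*0 = (8 + t) + 0 = 8 + t)
F(d) = d*(7 + d) (F(d) = (7 + d)*d = d*(7 + d))
F(m(6*(-5))) - X(-65) = (1 + 6*(-5))²*(7 + (1 + 6*(-5))²) - (8 - 65) = (1 - 30)²*(7 + (1 - 30)²) - 1*(-57) = (-29)²*(7 + (-29)²) + 57 = 841*(7 + 841) + 57 = 841*848 + 57 = 713168 + 57 = 713225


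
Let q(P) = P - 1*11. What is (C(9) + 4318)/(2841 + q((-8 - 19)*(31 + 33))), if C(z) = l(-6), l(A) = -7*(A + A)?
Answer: 2201/551 ≈ 3.9946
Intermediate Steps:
l(A) = -14*A
C(z) = 84 (C(z) = -14*(-6) = 84)
q(P) = -11 + P (q(P) = P - 11 = -11 + P)
(C(9) + 4318)/(2841 + q((-8 - 19)*(31 + 33))) = (84 + 4318)/(2841 + (-11 + (-8 - 19)*(31 + 33))) = 4402/(2841 + (-11 - 27*64)) = 4402/(2841 + (-11 - 1728)) = 4402/(2841 - 1739) = 4402/1102 = 4402*(1/1102) = 2201/551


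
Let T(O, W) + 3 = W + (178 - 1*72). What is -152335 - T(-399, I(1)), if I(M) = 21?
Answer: -152459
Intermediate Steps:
T(O, W) = 103 + W (T(O, W) = -3 + (W + (178 - 1*72)) = -3 + (W + (178 - 72)) = -3 + (W + 106) = -3 + (106 + W) = 103 + W)
-152335 - T(-399, I(1)) = -152335 - (103 + 21) = -152335 - 1*124 = -152335 - 124 = -152459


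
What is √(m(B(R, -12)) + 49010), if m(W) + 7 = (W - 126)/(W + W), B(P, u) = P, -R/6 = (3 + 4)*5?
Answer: √1225095/5 ≈ 221.37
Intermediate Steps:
R = -210 (R = -6*(3 + 4)*5 = -42*5 = -6*35 = -210)
m(W) = -7 + (-126 + W)/(2*W) (m(W) = -7 + (W - 126)/(W + W) = -7 + (-126 + W)/((2*W)) = -7 + (-126 + W)*(1/(2*W)) = -7 + (-126 + W)/(2*W))
√(m(B(R, -12)) + 49010) = √((-13/2 - 63/(-210)) + 49010) = √((-13/2 - 63*(-1/210)) + 49010) = √((-13/2 + 3/10) + 49010) = √(-31/5 + 49010) = √(245019/5) = √1225095/5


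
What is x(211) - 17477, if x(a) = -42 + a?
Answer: -17308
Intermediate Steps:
x(211) - 17477 = (-42 + 211) - 17477 = 169 - 17477 = -17308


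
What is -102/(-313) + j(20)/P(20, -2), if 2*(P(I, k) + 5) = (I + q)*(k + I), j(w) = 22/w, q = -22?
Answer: 20017/71990 ≈ 0.27805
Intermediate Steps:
P(I, k) = -5 + (-22 + I)*(I + k)/2 (P(I, k) = -5 + ((I - 22)*(k + I))/2 = -5 + ((-22 + I)*(I + k))/2 = -5 + (-22 + I)*(I + k)/2)
-102/(-313) + j(20)/P(20, -2) = -102/(-313) + (22/20)/(-5 + (1/2)*20**2 - 11*20 - 11*(-2) + (1/2)*20*(-2)) = -102*(-1/313) + (22*(1/20))/(-5 + (1/2)*400 - 220 + 22 - 20) = 102/313 + 11/(10*(-5 + 200 - 220 + 22 - 20)) = 102/313 + (11/10)/(-23) = 102/313 + (11/10)*(-1/23) = 102/313 - 11/230 = 20017/71990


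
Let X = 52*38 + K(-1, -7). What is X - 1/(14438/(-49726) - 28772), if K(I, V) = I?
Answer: 1412846798488/715365455 ≈ 1975.0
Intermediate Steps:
X = 1975 (X = 52*38 - 1 = 1976 - 1 = 1975)
X - 1/(14438/(-49726) - 28772) = 1975 - 1/(14438/(-49726) - 28772) = 1975 - 1/(14438*(-1/49726) - 28772) = 1975 - 1/(-7219/24863 - 28772) = 1975 - 1/(-715365455/24863) = 1975 - 1*(-24863/715365455) = 1975 + 24863/715365455 = 1412846798488/715365455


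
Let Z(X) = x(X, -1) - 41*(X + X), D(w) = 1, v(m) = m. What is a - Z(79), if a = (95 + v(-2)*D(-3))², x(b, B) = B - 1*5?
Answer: 15133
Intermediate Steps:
x(b, B) = -5 + B (x(b, B) = B - 5 = -5 + B)
Z(X) = -6 - 82*X (Z(X) = (-5 - 1) - 41*(X + X) = -6 - 41*2*X = -6 - 82*X)
a = 8649 (a = (95 - 2*1)² = (95 - 2)² = 93² = 8649)
a - Z(79) = 8649 - (-6 - 82*79) = 8649 - (-6 - 6478) = 8649 - 1*(-6484) = 8649 + 6484 = 15133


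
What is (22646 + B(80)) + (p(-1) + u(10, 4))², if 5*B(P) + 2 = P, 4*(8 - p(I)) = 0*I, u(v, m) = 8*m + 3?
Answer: 122553/5 ≈ 24511.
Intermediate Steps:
u(v, m) = 3 + 8*m
p(I) = 8 (p(I) = 8 - 0*I = 8 - ¼*0 = 8 + 0 = 8)
B(P) = -⅖ + P/5
(22646 + B(80)) + (p(-1) + u(10, 4))² = (22646 + (-⅖ + (⅕)*80)) + (8 + (3 + 8*4))² = (22646 + (-⅖ + 16)) + (8 + (3 + 32))² = (22646 + 78/5) + (8 + 35)² = 113308/5 + 43² = 113308/5 + 1849 = 122553/5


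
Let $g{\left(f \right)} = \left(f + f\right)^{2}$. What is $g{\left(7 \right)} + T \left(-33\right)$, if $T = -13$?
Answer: $625$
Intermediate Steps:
$g{\left(f \right)} = 4 f^{2}$ ($g{\left(f \right)} = \left(2 f\right)^{2} = 4 f^{2}$)
$g{\left(7 \right)} + T \left(-33\right) = 4 \cdot 7^{2} - -429 = 4 \cdot 49 + 429 = 196 + 429 = 625$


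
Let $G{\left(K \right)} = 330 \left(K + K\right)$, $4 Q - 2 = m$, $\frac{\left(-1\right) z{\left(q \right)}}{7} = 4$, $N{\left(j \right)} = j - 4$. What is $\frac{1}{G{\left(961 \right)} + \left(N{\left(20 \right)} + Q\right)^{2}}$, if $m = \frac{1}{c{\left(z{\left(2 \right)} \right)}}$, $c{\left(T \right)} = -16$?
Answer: $\frac{4096}{2599041985} \approx 1.576 \cdot 10^{-6}$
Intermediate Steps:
$N{\left(j \right)} = -4 + j$ ($N{\left(j \right)} = j - 4 = -4 + j$)
$z{\left(q \right)} = -28$ ($z{\left(q \right)} = \left(-7\right) 4 = -28$)
$m = - \frac{1}{16}$ ($m = \frac{1}{-16} = - \frac{1}{16} \approx -0.0625$)
$Q = \frac{31}{64}$ ($Q = \frac{1}{2} + \frac{1}{4} \left(- \frac{1}{16}\right) = \frac{1}{2} - \frac{1}{64} = \frac{31}{64} \approx 0.48438$)
$G{\left(K \right)} = 660 K$ ($G{\left(K \right)} = 330 \cdot 2 K = 660 K$)
$\frac{1}{G{\left(961 \right)} + \left(N{\left(20 \right)} + Q\right)^{2}} = \frac{1}{660 \cdot 961 + \left(\left(-4 + 20\right) + \frac{31}{64}\right)^{2}} = \frac{1}{634260 + \left(16 + \frac{31}{64}\right)^{2}} = \frac{1}{634260 + \left(\frac{1055}{64}\right)^{2}} = \frac{1}{634260 + \frac{1113025}{4096}} = \frac{1}{\frac{2599041985}{4096}} = \frac{4096}{2599041985}$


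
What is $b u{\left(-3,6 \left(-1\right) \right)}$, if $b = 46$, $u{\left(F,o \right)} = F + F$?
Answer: $-276$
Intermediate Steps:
$u{\left(F,o \right)} = 2 F$
$b u{\left(-3,6 \left(-1\right) \right)} = 46 \cdot 2 \left(-3\right) = 46 \left(-6\right) = -276$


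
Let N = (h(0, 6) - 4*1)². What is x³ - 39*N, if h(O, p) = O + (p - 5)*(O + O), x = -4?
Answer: -688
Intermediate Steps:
h(O, p) = O + 2*O*(-5 + p) (h(O, p) = O + (-5 + p)*(2*O) = O + 2*O*(-5 + p))
N = 16 (N = (0*(-9 + 2*6) - 4*1)² = (0*(-9 + 12) - 4)² = (0*3 - 4)² = (0 - 4)² = (-4)² = 16)
x³ - 39*N = (-4)³ - 39*16 = -64 - 624 = -688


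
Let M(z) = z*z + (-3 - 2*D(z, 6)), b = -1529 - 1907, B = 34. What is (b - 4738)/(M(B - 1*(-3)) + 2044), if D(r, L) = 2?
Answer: -4087/1703 ≈ -2.3999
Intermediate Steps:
b = -3436
M(z) = -7 + z² (M(z) = z*z + (-3 - 2*2) = z² + (-3 - 4) = z² - 7 = -7 + z²)
(b - 4738)/(M(B - 1*(-3)) + 2044) = (-3436 - 4738)/((-7 + (34 - 1*(-3))²) + 2044) = -8174/((-7 + (34 + 3)²) + 2044) = -8174/((-7 + 37²) + 2044) = -8174/((-7 + 1369) + 2044) = -8174/(1362 + 2044) = -8174/3406 = -8174*1/3406 = -4087/1703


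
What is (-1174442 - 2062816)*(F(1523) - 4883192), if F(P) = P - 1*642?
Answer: 15805300343238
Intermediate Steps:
F(P) = -642 + P (F(P) = P - 642 = -642 + P)
(-1174442 - 2062816)*(F(1523) - 4883192) = (-1174442 - 2062816)*((-642 + 1523) - 4883192) = -3237258*(881 - 4883192) = -3237258*(-4882311) = 15805300343238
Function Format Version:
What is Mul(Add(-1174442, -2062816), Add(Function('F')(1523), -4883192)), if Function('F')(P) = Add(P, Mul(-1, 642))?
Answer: 15805300343238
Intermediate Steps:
Function('F')(P) = Add(-642, P) (Function('F')(P) = Add(P, -642) = Add(-642, P))
Mul(Add(-1174442, -2062816), Add(Function('F')(1523), -4883192)) = Mul(Add(-1174442, -2062816), Add(Add(-642, 1523), -4883192)) = Mul(-3237258, Add(881, -4883192)) = Mul(-3237258, -4882311) = 15805300343238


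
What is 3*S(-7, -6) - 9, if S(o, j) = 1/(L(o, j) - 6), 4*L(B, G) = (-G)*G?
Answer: -46/5 ≈ -9.2000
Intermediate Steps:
L(B, G) = -G**2/4 (L(B, G) = ((-G)*G)/4 = (-G**2)/4 = -G**2/4)
S(o, j) = 1/(-6 - j**2/4) (S(o, j) = 1/(-j**2/4 - 6) = 1/(-6 - j**2/4))
3*S(-7, -6) - 9 = 3*(-4/(24 + (-6)**2)) - 9 = 3*(-4/(24 + 36)) - 9 = 3*(-4/60) - 9 = 3*(-4*1/60) - 9 = 3*(-1/15) - 9 = -1/5 - 9 = -46/5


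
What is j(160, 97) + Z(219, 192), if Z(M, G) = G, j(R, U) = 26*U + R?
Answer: 2874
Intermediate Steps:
j(R, U) = R + 26*U
j(160, 97) + Z(219, 192) = (160 + 26*97) + 192 = (160 + 2522) + 192 = 2682 + 192 = 2874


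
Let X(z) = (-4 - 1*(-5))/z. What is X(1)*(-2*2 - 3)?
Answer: -7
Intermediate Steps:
X(z) = 1/z (X(z) = (-4 + 5)/z = 1/z)
X(1)*(-2*2 - 3) = (-2*2 - 3)/1 = 1*(-4 - 3) = 1*(-7) = -7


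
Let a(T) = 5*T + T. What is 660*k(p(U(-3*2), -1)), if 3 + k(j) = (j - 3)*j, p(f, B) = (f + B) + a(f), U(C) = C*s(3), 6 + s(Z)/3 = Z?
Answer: 93056700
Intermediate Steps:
s(Z) = -18 + 3*Z
U(C) = -9*C (U(C) = C*(-18 + 3*3) = C*(-18 + 9) = C*(-9) = -9*C)
a(T) = 6*T
p(f, B) = B + 7*f (p(f, B) = (f + B) + 6*f = (B + f) + 6*f = B + 7*f)
k(j) = -3 + j*(-3 + j) (k(j) = -3 + (j - 3)*j = -3 + (-3 + j)*j = -3 + j*(-3 + j))
660*k(p(U(-3*2), -1)) = 660*(-3 + (-1 + 7*(-(-27)*2))**2 - 3*(-1 + 7*(-(-27)*2))) = 660*(-3 + (-1 + 7*(-9*(-6)))**2 - 3*(-1 + 7*(-9*(-6)))) = 660*(-3 + (-1 + 7*54)**2 - 3*(-1 + 7*54)) = 660*(-3 + (-1 + 378)**2 - 3*(-1 + 378)) = 660*(-3 + 377**2 - 3*377) = 660*(-3 + 142129 - 1131) = 660*140995 = 93056700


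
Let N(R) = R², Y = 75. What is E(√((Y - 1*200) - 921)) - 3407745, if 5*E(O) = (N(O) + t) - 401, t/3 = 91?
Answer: -17039899/5 ≈ -3.4080e+6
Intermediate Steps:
t = 273 (t = 3*91 = 273)
E(O) = -128/5 + O²/5 (E(O) = ((O² + 273) - 401)/5 = ((273 + O²) - 401)/5 = (-128 + O²)/5 = -128/5 + O²/5)
E(√((Y - 1*200) - 921)) - 3407745 = (-128/5 + (√((75 - 1*200) - 921))²/5) - 3407745 = (-128/5 + (√((75 - 200) - 921))²/5) - 3407745 = (-128/5 + (√(-125 - 921))²/5) - 3407745 = (-128/5 + (√(-1046))²/5) - 3407745 = (-128/5 + (I*√1046)²/5) - 3407745 = (-128/5 + (⅕)*(-1046)) - 3407745 = (-128/5 - 1046/5) - 3407745 = -1174/5 - 3407745 = -17039899/5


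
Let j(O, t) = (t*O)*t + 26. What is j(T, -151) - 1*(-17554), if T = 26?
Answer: 610406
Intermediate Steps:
j(O, t) = 26 + O*t² (j(O, t) = (O*t)*t + 26 = O*t² + 26 = 26 + O*t²)
j(T, -151) - 1*(-17554) = (26 + 26*(-151)²) - 1*(-17554) = (26 + 26*22801) + 17554 = (26 + 592826) + 17554 = 592852 + 17554 = 610406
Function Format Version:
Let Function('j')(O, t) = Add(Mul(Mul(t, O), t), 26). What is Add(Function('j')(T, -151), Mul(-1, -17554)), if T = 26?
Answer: 610406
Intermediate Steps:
Function('j')(O, t) = Add(26, Mul(O, Pow(t, 2))) (Function('j')(O, t) = Add(Mul(Mul(O, t), t), 26) = Add(Mul(O, Pow(t, 2)), 26) = Add(26, Mul(O, Pow(t, 2))))
Add(Function('j')(T, -151), Mul(-1, -17554)) = Add(Add(26, Mul(26, Pow(-151, 2))), Mul(-1, -17554)) = Add(Add(26, Mul(26, 22801)), 17554) = Add(Add(26, 592826), 17554) = Add(592852, 17554) = 610406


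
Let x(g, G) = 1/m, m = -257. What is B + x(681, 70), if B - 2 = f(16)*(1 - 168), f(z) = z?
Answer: -686191/257 ≈ -2670.0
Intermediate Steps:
x(g, G) = -1/257 (x(g, G) = 1/(-257) = -1/257)
B = -2670 (B = 2 + 16*(1 - 168) = 2 + 16*(-167) = 2 - 2672 = -2670)
B + x(681, 70) = -2670 - 1/257 = -686191/257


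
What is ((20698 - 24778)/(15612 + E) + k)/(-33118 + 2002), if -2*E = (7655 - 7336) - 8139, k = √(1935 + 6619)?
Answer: 170/25310273 - √8554/31116 ≈ -0.0029656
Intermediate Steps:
k = √8554 ≈ 92.488
E = 3910 (E = -((7655 - 7336) - 8139)/2 = -(319 - 8139)/2 = -½*(-7820) = 3910)
((20698 - 24778)/(15612 + E) + k)/(-33118 + 2002) = ((20698 - 24778)/(15612 + 3910) + √8554)/(-33118 + 2002) = (-4080/19522 + √8554)/(-31116) = (-4080*1/19522 + √8554)*(-1/31116) = (-2040/9761 + √8554)*(-1/31116) = 170/25310273 - √8554/31116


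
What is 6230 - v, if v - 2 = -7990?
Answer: 14218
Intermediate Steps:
v = -7988 (v = 2 - 7990 = -7988)
6230 - v = 6230 - 1*(-7988) = 6230 + 7988 = 14218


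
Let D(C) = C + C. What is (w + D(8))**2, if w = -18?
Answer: 4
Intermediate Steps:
D(C) = 2*C
(w + D(8))**2 = (-18 + 2*8)**2 = (-18 + 16)**2 = (-2)**2 = 4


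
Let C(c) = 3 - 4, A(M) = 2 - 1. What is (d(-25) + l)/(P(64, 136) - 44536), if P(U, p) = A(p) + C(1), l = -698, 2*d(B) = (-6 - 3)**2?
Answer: 1315/89072 ≈ 0.014763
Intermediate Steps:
A(M) = 1
C(c) = -1
d(B) = 81/2 (d(B) = (-6 - 3)**2/2 = (1/2)*(-9)**2 = (1/2)*81 = 81/2)
P(U, p) = 0 (P(U, p) = 1 - 1 = 0)
(d(-25) + l)/(P(64, 136) - 44536) = (81/2 - 698)/(0 - 44536) = -1315/2/(-44536) = -1315/2*(-1/44536) = 1315/89072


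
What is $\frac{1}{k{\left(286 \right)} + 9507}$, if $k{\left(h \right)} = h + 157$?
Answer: $\frac{1}{9950} \approx 0.0001005$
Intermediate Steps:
$k{\left(h \right)} = 157 + h$
$\frac{1}{k{\left(286 \right)} + 9507} = \frac{1}{\left(157 + 286\right) + 9507} = \frac{1}{443 + 9507} = \frac{1}{9950}$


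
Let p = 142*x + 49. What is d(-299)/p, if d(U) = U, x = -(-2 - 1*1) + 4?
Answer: -299/1043 ≈ -0.28667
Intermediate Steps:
x = 7 (x = -(-2 - 1) + 4 = -1*(-3) + 4 = 3 + 4 = 7)
p = 1043 (p = 142*7 + 49 = 994 + 49 = 1043)
d(-299)/p = -299/1043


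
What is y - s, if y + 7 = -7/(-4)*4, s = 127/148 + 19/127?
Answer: -18941/18796 ≈ -1.0077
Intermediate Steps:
s = 18941/18796 (s = 127*(1/148) + 19*(1/127) = 127/148 + 19/127 = 18941/18796 ≈ 1.0077)
y = 0 (y = -7 - 7/(-4)*4 = -7 - 7*(-1/4)*4 = -7 + (7/4)*4 = -7 + 7 = 0)
y - s = 0 - 1*18941/18796 = 0 - 18941/18796 = -18941/18796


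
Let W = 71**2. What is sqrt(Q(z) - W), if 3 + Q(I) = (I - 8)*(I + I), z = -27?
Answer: I*sqrt(3154) ≈ 56.16*I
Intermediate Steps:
W = 5041
Q(I) = -3 + 2*I*(-8 + I) (Q(I) = -3 + (I - 8)*(I + I) = -3 + (-8 + I)*(2*I) = -3 + 2*I*(-8 + I))
sqrt(Q(z) - W) = sqrt((-3 - 16*(-27) + 2*(-27)**2) - 1*5041) = sqrt((-3 + 432 + 2*729) - 5041) = sqrt((-3 + 432 + 1458) - 5041) = sqrt(1887 - 5041) = sqrt(-3154) = I*sqrt(3154)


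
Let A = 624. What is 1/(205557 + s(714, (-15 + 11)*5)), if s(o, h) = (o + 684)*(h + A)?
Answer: 1/1049949 ≈ 9.5243e-7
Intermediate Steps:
s(o, h) = (624 + h)*(684 + o) (s(o, h) = (o + 684)*(h + 624) = (684 + o)*(624 + h) = (624 + h)*(684 + o))
1/(205557 + s(714, (-15 + 11)*5)) = 1/(205557 + (426816 + 624*714 + 684*((-15 + 11)*5) + ((-15 + 11)*5)*714)) = 1/(205557 + (426816 + 445536 + 684*(-4*5) - 4*5*714)) = 1/(205557 + (426816 + 445536 + 684*(-20) - 20*714)) = 1/(205557 + (426816 + 445536 - 13680 - 14280)) = 1/(205557 + 844392) = 1/1049949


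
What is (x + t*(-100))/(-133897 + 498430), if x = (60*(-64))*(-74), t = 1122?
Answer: 57320/121511 ≈ 0.47173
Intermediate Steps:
x = 284160 (x = -3840*(-74) = 284160)
(x + t*(-100))/(-133897 + 498430) = (284160 + 1122*(-100))/(-133897 + 498430) = (284160 - 112200)/364533 = 171960*(1/364533) = 57320/121511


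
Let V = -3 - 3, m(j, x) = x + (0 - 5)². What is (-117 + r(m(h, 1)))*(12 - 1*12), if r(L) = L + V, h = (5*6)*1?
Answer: 0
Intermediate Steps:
h = 30 (h = 30*1 = 30)
m(j, x) = 25 + x (m(j, x) = x + (-5)² = x + 25 = 25 + x)
V = -6
r(L) = -6 + L (r(L) = L - 6 = -6 + L)
(-117 + r(m(h, 1)))*(12 - 1*12) = (-117 + (-6 + (25 + 1)))*(12 - 1*12) = (-117 + (-6 + 26))*(12 - 12) = (-117 + 20)*0 = -97*0 = 0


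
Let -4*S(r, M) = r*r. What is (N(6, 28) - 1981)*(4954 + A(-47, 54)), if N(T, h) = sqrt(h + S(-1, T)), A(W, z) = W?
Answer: -9720767 + 4907*sqrt(111)/2 ≈ -9.6949e+6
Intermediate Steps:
S(r, M) = -r**2/4 (S(r, M) = -r*r/4 = -r**2/4)
N(T, h) = sqrt(-1/4 + h) (N(T, h) = sqrt(h - 1/4*(-1)**2) = sqrt(h - 1/4*1) = sqrt(h - 1/4) = sqrt(-1/4 + h))
(N(6, 28) - 1981)*(4954 + A(-47, 54)) = (sqrt(-1 + 4*28)/2 - 1981)*(4954 - 47) = (sqrt(-1 + 112)/2 - 1981)*4907 = (sqrt(111)/2 - 1981)*4907 = (-1981 + sqrt(111)/2)*4907 = -9720767 + 4907*sqrt(111)/2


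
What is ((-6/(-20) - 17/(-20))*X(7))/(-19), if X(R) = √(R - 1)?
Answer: -23*√6/380 ≈ -0.14826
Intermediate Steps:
X(R) = √(-1 + R)
((-6/(-20) - 17/(-20))*X(7))/(-19) = ((-6/(-20) - 17/(-20))*√(-1 + 7))/(-19) = ((-6*(-1/20) - 17*(-1/20))*√6)*(-1/19) = ((3/10 + 17/20)*√6)*(-1/19) = (23*√6/20)*(-1/19) = -23*√6/380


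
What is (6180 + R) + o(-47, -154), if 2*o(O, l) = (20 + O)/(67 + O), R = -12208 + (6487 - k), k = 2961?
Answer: -100107/40 ≈ -2502.7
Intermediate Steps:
R = -8682 (R = -12208 + (6487 - 1*2961) = -12208 + (6487 - 2961) = -12208 + 3526 = -8682)
o(O, l) = (20 + O)/(2*(67 + O)) (o(O, l) = ((20 + O)/(67 + O))/2 = (20 + O)/(2*(67 + O)))
(6180 + R) + o(-47, -154) = (6180 - 8682) + (20 - 47)/(2*(67 - 47)) = -2502 + (½)*(-27)/20 = -2502 + (½)*(1/20)*(-27) = -2502 - 27/40 = -100107/40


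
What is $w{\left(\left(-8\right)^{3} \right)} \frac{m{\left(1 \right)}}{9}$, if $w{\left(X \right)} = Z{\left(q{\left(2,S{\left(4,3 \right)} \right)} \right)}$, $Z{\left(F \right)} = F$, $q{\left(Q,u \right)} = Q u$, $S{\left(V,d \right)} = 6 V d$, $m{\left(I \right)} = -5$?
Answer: $-80$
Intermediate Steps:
$S{\left(V,d \right)} = 6 V d$
$w{\left(X \right)} = 144$ ($w{\left(X \right)} = 2 \cdot 6 \cdot 4 \cdot 3 = 2 \cdot 72 = 144$)
$w{\left(\left(-8\right)^{3} \right)} \frac{m{\left(1 \right)}}{9} = 144 \left(- \frac{5}{9}\right) = -80$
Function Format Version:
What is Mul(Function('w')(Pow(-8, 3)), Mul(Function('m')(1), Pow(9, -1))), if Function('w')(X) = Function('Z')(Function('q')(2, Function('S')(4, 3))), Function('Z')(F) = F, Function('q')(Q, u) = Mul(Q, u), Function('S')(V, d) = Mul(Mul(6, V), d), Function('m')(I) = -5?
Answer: -80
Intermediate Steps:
Function('S')(V, d) = Mul(6, V, d)
Function('w')(X) = 144 (Function('w')(X) = Mul(2, Mul(6, 4, 3)) = Mul(2, 72) = 144)
Mul(Function('w')(Pow(-8, 3)), Mul(Function('m')(1), Pow(9, -1))) = Mul(144, Mul(-5, Pow(9, -1))) = Mul(144, Mul(-5, Rational(1, 9))) = Mul(144, Rational(-5, 9)) = -80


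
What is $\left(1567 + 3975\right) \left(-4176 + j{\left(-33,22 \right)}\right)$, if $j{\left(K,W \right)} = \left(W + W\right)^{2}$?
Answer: $-12414080$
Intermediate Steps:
$j{\left(K,W \right)} = 4 W^{2}$ ($j{\left(K,W \right)} = \left(2 W\right)^{2} = 4 W^{2}$)
$\left(1567 + 3975\right) \left(-4176 + j{\left(-33,22 \right)}\right) = \left(1567 + 3975\right) \left(-4176 + 4 \cdot 22^{2}\right) = 5542 \left(-4176 + 4 \cdot 484\right) = 5542 \left(-4176 + 1936\right) = 5542 \left(-2240\right) = -12414080$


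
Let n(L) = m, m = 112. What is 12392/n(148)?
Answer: 1549/14 ≈ 110.64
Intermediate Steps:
n(L) = 112
12392/n(148) = 12392/112 = 12392*(1/112) = 1549/14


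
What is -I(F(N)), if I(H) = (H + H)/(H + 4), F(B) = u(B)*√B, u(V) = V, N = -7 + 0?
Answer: -686/359 + 56*I*√7/359 ≈ -1.9109 + 0.41271*I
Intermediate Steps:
N = -7
F(B) = B^(3/2) (F(B) = B*√B = B^(3/2))
I(H) = 2*H/(4 + H) (I(H) = (2*H)/(4 + H) = 2*H/(4 + H))
-I(F(N)) = -2*(-7)^(3/2)/(4 + (-7)^(3/2)) = -2*(-7*I*√7)/(4 - 7*I*√7) = -(-14)*I*√7/(4 - 7*I*√7) = 14*I*√7/(4 - 7*I*√7)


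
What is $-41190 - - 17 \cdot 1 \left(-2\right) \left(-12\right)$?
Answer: $-40782$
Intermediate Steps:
$-41190 - - 17 \cdot 1 \left(-2\right) \left(-12\right) = -41190 - \left(-17\right) \left(-2\right) \left(-12\right) = -41190 - 34 \left(-12\right) = -41190 - -408 = -41190 + 408 = -40782$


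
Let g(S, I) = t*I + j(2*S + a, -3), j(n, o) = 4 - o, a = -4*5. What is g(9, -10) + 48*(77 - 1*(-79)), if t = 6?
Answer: 7435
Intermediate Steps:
a = -20
g(S, I) = 7 + 6*I (g(S, I) = 6*I + (4 - 1*(-3)) = 6*I + (4 + 3) = 6*I + 7 = 7 + 6*I)
g(9, -10) + 48*(77 - 1*(-79)) = (7 + 6*(-10)) + 48*(77 - 1*(-79)) = (7 - 60) + 48*(77 + 79) = -53 + 48*156 = -53 + 7488 = 7435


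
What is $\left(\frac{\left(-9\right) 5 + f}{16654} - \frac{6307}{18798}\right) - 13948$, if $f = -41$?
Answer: $- \frac{2183346961511}{156530946} \approx -13948.0$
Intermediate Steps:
$\left(\frac{\left(-9\right) 5 + f}{16654} - \frac{6307}{18798}\right) - 13948 = \left(\frac{\left(-9\right) 5 - 41}{16654} - \frac{6307}{18798}\right) - 13948 = \left(\left(-45 - 41\right) \frac{1}{16654} - \frac{6307}{18798}\right) - 13948 = \left(\left(-86\right) \frac{1}{16654} - \frac{6307}{18798}\right) - 13948 = \left(- \frac{43}{8327} - \frac{6307}{18798}\right) - 13948 = - \frac{53326703}{156530946} - 13948 = - \frac{2183346961511}{156530946}$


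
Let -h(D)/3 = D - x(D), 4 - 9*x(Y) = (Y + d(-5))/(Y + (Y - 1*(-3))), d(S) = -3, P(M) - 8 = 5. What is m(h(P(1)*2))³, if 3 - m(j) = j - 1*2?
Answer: 2459281661992/4492125 ≈ 5.4747e+5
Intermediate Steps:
P(M) = 13 (P(M) = 8 + 5 = 13)
x(Y) = 4/9 - (-3 + Y)/(9*(3 + 2*Y)) (x(Y) = 4/9 - (Y - 3)/(9*(Y + (Y - 1*(-3)))) = 4/9 - (-3 + Y)/(9*(Y + (Y + 3))) = 4/9 - (-3 + Y)/(9*(Y + (3 + Y))) = 4/9 - (-3 + Y)/(9*(3 + 2*Y)))
h(D) = -3*D + (15 + 7*D)/(3*(3 + 2*D)) (h(D) = -3*(D - (15 + 7*D)/(9*(3 + 2*D))) = -3*D + (15 + 7*D)/(3*(3 + 2*D)))
m(j) = 5 - j (m(j) = 3 - (j - 1*2) = 3 - (j - 2) = 3 - (-2 + j) = 3 + (2 - j) = 5 - j)
m(h(P(1)*2))³ = (5 - (15 - 260*2 - 18*(13*2)²)/(3*(3 + 2*(13*2))))³ = (5 - (15 - 20*26 - 18*26²)/(3*(3 + 2*26)))³ = (5 - (15 - 520 - 18*676)/(3*(3 + 52)))³ = (5 - (15 - 520 - 12168)/(3*55))³ = (5 - (-12673)/(3*55))³ = (5 - 1*(-12673/165))³ = (5 + 12673/165)³ = (13498/165)³ = 2459281661992/4492125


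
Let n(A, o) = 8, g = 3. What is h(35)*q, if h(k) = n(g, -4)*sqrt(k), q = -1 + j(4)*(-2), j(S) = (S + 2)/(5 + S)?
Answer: -56*sqrt(35)/3 ≈ -110.43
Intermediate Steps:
j(S) = (2 + S)/(5 + S)
q = -7/3 (q = -1 + ((2 + 4)/(5 + 4))*(-2) = -1 + (6/9)*(-2) = -1 + ((1/9)*6)*(-2) = -1 + (2/3)*(-2) = -1 - 4/3 = -7/3 ≈ -2.3333)
h(k) = 8*sqrt(k)
h(35)*q = (8*sqrt(35))*(-7/3) = -56*sqrt(35)/3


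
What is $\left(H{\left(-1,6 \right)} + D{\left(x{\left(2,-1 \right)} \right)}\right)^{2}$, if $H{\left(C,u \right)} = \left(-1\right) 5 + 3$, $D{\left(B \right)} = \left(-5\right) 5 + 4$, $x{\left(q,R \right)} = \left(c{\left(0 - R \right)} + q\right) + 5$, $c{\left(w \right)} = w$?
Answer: $529$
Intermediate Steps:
$x{\left(q,R \right)} = 5 + q - R$ ($x{\left(q,R \right)} = \left(\left(0 - R\right) + q\right) + 5 = \left(- R + q\right) + 5 = \left(q - R\right) + 5 = 5 + q - R$)
$D{\left(B \right)} = -21$ ($D{\left(B \right)} = -25 + 4 = -21$)
$H{\left(C,u \right)} = -2$ ($H{\left(C,u \right)} = -5 + 3 = -2$)
$\left(H{\left(-1,6 \right)} + D{\left(x{\left(2,-1 \right)} \right)}\right)^{2} = \left(-2 - 21\right)^{2} = \left(-23\right)^{2} = 529$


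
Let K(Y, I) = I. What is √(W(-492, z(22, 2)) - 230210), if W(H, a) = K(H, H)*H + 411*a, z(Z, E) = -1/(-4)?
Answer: 13*√283/2 ≈ 109.35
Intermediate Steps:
z(Z, E) = ¼ (z(Z, E) = -1*(-¼) = ¼)
W(H, a) = H² + 411*a (W(H, a) = H*H + 411*a = H² + 411*a)
√(W(-492, z(22, 2)) - 230210) = √(((-492)² + 411*(¼)) - 230210) = √((242064 + 411/4) - 230210) = √(968667/4 - 230210) = √(47827/4) = 13*√283/2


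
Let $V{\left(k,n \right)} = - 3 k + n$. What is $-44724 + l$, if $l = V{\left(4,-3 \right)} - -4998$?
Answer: $-39741$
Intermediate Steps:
$V{\left(k,n \right)} = n - 3 k$
$l = 4983$ ($l = \left(-3 - 12\right) - -4998 = \left(-3 - 12\right) + 4998 = -15 + 4998 = 4983$)
$-44724 + l = -44724 + 4983 = -39741$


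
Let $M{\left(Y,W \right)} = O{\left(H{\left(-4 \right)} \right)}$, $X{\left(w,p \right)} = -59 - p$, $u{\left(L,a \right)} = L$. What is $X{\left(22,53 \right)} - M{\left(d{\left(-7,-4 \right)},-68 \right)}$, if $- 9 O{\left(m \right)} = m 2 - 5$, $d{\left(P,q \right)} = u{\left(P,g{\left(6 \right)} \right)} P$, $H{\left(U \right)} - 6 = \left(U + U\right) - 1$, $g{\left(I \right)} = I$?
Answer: $- \frac{1019}{9} \approx -113.22$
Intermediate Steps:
$H{\left(U \right)} = 5 + 2 U$ ($H{\left(U \right)} = 6 + \left(\left(U + U\right) - 1\right) = 6 + \left(2 U - 1\right) = 6 + \left(-1 + 2 U\right) = 5 + 2 U$)
$d{\left(P,q \right)} = P^{2}$ ($d{\left(P,q \right)} = P P = P^{2}$)
$O{\left(m \right)} = \frac{5}{9} - \frac{2 m}{9}$ ($O{\left(m \right)} = - \frac{m 2 - 5}{9} = - \frac{2 m - 5}{9} = - \frac{-5 + 2 m}{9} = \frac{5}{9} - \frac{2 m}{9}$)
$M{\left(Y,W \right)} = \frac{11}{9}$ ($M{\left(Y,W \right)} = \frac{5}{9} - \frac{2 \left(5 + 2 \left(-4\right)\right)}{9} = \frac{5}{9} - \frac{2 \left(5 - 8\right)}{9} = \frac{5}{9} - - \frac{2}{3} = \frac{5}{9} + \frac{2}{3} = \frac{11}{9}$)
$X{\left(22,53 \right)} - M{\left(d{\left(-7,-4 \right)},-68 \right)} = \left(-59 - 53\right) - \frac{11}{9} = -112 - \frac{11}{9} = - \frac{1019}{9}$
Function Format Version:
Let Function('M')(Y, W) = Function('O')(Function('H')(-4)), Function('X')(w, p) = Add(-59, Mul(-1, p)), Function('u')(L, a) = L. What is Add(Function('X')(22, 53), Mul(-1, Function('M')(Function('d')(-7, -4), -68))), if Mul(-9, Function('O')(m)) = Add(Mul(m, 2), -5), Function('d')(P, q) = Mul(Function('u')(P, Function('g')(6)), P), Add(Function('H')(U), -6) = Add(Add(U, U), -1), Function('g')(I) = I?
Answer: Rational(-1019, 9) ≈ -113.22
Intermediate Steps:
Function('H')(U) = Add(5, Mul(2, U)) (Function('H')(U) = Add(6, Add(Add(U, U), -1)) = Add(6, Add(Mul(2, U), -1)) = Add(6, Add(-1, Mul(2, U))) = Add(5, Mul(2, U)))
Function('d')(P, q) = Pow(P, 2) (Function('d')(P, q) = Mul(P, P) = Pow(P, 2))
Function('O')(m) = Add(Rational(5, 9), Mul(Rational(-2, 9), m)) (Function('O')(m) = Mul(Rational(-1, 9), Add(Mul(m, 2), -5)) = Mul(Rational(-1, 9), Add(Mul(2, m), -5)) = Mul(Rational(-1, 9), Add(-5, Mul(2, m))) = Add(Rational(5, 9), Mul(Rational(-2, 9), m)))
Function('M')(Y, W) = Rational(11, 9) (Function('M')(Y, W) = Add(Rational(5, 9), Mul(Rational(-2, 9), Add(5, Mul(2, -4)))) = Add(Rational(5, 9), Mul(Rational(-2, 9), Add(5, -8))) = Add(Rational(5, 9), Mul(Rational(-2, 9), -3)) = Add(Rational(5, 9), Rational(2, 3)) = Rational(11, 9))
Add(Function('X')(22, 53), Mul(-1, Function('M')(Function('d')(-7, -4), -68))) = Add(Add(-59, Mul(-1, 53)), Mul(-1, Rational(11, 9))) = Add(Add(-59, -53), Rational(-11, 9)) = Add(-112, Rational(-11, 9)) = Rational(-1019, 9)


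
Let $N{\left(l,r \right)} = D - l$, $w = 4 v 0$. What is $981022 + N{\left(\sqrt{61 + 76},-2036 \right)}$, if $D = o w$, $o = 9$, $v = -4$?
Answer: $981022 - \sqrt{137} \approx 9.8101 \cdot 10^{5}$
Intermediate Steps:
$w = 0$ ($w = 4 \left(-4\right) 0 = \left(-16\right) 0 = 0$)
$D = 0$ ($D = 9 \cdot 0 = 0$)
$N{\left(l,r \right)} = - l$ ($N{\left(l,r \right)} = 0 - l = - l$)
$981022 + N{\left(\sqrt{61 + 76},-2036 \right)} = 981022 - \sqrt{61 + 76} = 981022 - \sqrt{137}$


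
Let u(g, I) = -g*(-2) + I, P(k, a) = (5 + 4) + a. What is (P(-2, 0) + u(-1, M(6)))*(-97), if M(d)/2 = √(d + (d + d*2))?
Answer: -679 - 388*√6 ≈ -1629.4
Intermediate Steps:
P(k, a) = 9 + a
M(d) = 4*√d (M(d) = 2*√(d + (d + d*2)) = 2*√(d + (d + 2*d)) = 2*√(d + 3*d) = 2*√(4*d) = 2*(2*√d) = 4*√d)
u(g, I) = I + 2*g (u(g, I) = 2*g + I = I + 2*g)
(P(-2, 0) + u(-1, M(6)))*(-97) = ((9 + 0) + (4*√6 + 2*(-1)))*(-97) = (9 + (4*√6 - 2))*(-97) = (9 + (-2 + 4*√6))*(-97) = (7 + 4*√6)*(-97) = -679 - 388*√6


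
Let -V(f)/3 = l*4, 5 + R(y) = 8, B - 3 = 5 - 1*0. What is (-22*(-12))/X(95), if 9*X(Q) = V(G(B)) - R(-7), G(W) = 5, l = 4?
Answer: -792/17 ≈ -46.588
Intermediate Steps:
B = 8 (B = 3 + (5 - 1*0) = 3 + (5 + 0) = 3 + 5 = 8)
R(y) = 3 (R(y) = -5 + 8 = 3)
V(f) = -48 (V(f) = -12*4 = -3*16 = -48)
X(Q) = -17/3 (X(Q) = (-48 - 1*3)/9 = (-48 - 3)/9 = (1/9)*(-51) = -17/3)
(-22*(-12))/X(95) = (-22*(-12))/(-17/3) = 264*(-3/17) = -792/17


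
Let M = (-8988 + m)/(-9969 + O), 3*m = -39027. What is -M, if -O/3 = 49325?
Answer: -21997/157944 ≈ -0.13927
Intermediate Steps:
m = -13009 (m = (⅓)*(-39027) = -13009)
O = -147975 (O = -3*49325 = -147975)
M = 21997/157944 (M = (-8988 - 13009)/(-9969 - 147975) = -21997/(-157944) = -21997*(-1/157944) = 21997/157944 ≈ 0.13927)
-M = -1*21997/157944 = -21997/157944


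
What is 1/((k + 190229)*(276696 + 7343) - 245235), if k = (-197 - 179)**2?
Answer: 1/94188507360 ≈ 1.0617e-11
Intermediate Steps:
k = 141376 (k = (-376)**2 = 141376)
1/((k + 190229)*(276696 + 7343) - 245235) = 1/((141376 + 190229)*(276696 + 7343) - 245235) = 1/(331605*284039 - 245235) = 1/(94188752595 - 245235) = 1/94188507360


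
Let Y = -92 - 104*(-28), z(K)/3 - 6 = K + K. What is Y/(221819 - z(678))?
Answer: 2820/217733 ≈ 0.012952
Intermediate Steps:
z(K) = 18 + 6*K (z(K) = 18 + 3*(K + K) = 18 + 3*(2*K) = 18 + 6*K)
Y = 2820 (Y = -92 + 2912 = 2820)
Y/(221819 - z(678)) = 2820/(221819 - (18 + 6*678)) = 2820/(221819 - (18 + 4068)) = 2820/(221819 - 1*4086) = 2820/(221819 - 4086) = 2820/217733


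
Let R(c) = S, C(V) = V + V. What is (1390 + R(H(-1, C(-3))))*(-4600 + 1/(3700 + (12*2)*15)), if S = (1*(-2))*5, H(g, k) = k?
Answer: -1288643931/203 ≈ -6.3480e+6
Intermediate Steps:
C(V) = 2*V
S = -10 (S = -2*5 = -10)
R(c) = -10
(1390 + R(H(-1, C(-3))))*(-4600 + 1/(3700 + (12*2)*15)) = (1390 - 10)*(-4600 + 1/(3700 + (12*2)*15)) = 1380*(-4600 + 1/(3700 + 24*15)) = 1380*(-4600 + 1/(3700 + 360)) = 1380*(-4600 + 1/4060) = 1380*(-18675999/4060) = -1288643931/203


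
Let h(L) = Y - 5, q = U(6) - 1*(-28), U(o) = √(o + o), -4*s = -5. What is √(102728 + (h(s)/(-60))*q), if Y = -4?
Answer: √(10273220 + 30*√3)/10 ≈ 320.52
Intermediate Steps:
s = 5/4 (s = -¼*(-5) = 5/4 ≈ 1.2500)
U(o) = √2*√o (U(o) = √(2*o) = √2*√o)
q = 28 + 2*√3 (q = √2*√6 - 1*(-28) = 2*√3 + 28 = 28 + 2*√3 ≈ 31.464)
h(L) = -9 (h(L) = -4 - 5 = -9)
√(102728 + (h(s)/(-60))*q) = √(102728 + (-9/(-60))*(28 + 2*√3)) = √(102728 + (-1/60*(-9))*(28 + 2*√3)) = √(102728 + 3*(28 + 2*√3)/20) = √(102728 + (21/5 + 3*√3/10)) = √(513661/5 + 3*√3/10)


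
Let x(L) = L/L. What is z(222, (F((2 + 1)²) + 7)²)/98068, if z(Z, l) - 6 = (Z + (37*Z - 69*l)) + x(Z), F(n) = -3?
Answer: 7339/98068 ≈ 0.074836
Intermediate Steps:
x(L) = 1
z(Z, l) = 7 - 69*l + 38*Z (z(Z, l) = 6 + ((Z + (37*Z - 69*l)) + 1) = 6 + ((Z + (-69*l + 37*Z)) + 1) = 6 + ((-69*l + 38*Z) + 1) = 6 + (1 - 69*l + 38*Z) = 7 - 69*l + 38*Z)
z(222, (F((2 + 1)²) + 7)²)/98068 = (7 - 69*(-3 + 7)² + 38*222)/98068 = (7 - 69*4² + 8436)*(1/98068) = (7 - 69*16 + 8436)*(1/98068) = (7 - 1104 + 8436)*(1/98068) = 7339*(1/98068) = 7339/98068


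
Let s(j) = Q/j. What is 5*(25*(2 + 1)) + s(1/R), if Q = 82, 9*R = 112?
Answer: 12559/9 ≈ 1395.4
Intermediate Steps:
R = 112/9 (R = (⅑)*112 = 112/9 ≈ 12.444)
s(j) = 82/j
5*(25*(2 + 1)) + s(1/R) = 5*(25*(2 + 1)) + 82/(1/(112/9)) = 5*(25*3) + 82/(9/112) = 5*75 + 82*(112/9) = 375 + 9184/9 = 12559/9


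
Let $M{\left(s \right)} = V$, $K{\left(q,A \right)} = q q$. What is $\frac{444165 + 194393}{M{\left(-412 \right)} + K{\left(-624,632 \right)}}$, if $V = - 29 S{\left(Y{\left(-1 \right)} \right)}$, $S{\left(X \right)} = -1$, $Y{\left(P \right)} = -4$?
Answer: $\frac{638558}{389405} \approx 1.6398$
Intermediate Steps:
$K{\left(q,A \right)} = q^{2}$
$V = 29$ ($V = \left(-29\right) \left(-1\right) = 29$)
$M{\left(s \right)} = 29$
$\frac{444165 + 194393}{M{\left(-412 \right)} + K{\left(-624,632 \right)}} = \frac{444165 + 194393}{29 + \left(-624\right)^{2}} = \frac{638558}{29 + 389376} = \frac{638558}{389405}$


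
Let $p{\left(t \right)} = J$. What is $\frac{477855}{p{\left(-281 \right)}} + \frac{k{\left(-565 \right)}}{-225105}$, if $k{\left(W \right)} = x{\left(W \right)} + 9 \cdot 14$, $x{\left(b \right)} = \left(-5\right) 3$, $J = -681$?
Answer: $- \frac{11951958374}{17032945} \approx -701.7$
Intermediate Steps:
$x{\left(b \right)} = -15$
$p{\left(t \right)} = -681$
$k{\left(W \right)} = 111$ ($k{\left(W \right)} = -15 + 9 \cdot 14 = -15 + 126 = 111$)
$\frac{477855}{p{\left(-281 \right)}} + \frac{k{\left(-565 \right)}}{-225105} = \frac{477855}{-681} + \frac{111}{-225105} = 477855 \left(- \frac{1}{681}\right) + 111 \left(- \frac{1}{225105}\right) = - \frac{159285}{227} - \frac{37}{75035} = - \frac{11951958374}{17032945}$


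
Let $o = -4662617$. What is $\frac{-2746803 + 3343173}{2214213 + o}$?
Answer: $- \frac{298185}{1224202} \approx -0.24358$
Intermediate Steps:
$\frac{-2746803 + 3343173}{2214213 + o} = \frac{-2746803 + 3343173}{2214213 - 4662617} = \frac{596370}{-2448404} = 596370 \left(- \frac{1}{2448404}\right) = - \frac{298185}{1224202}$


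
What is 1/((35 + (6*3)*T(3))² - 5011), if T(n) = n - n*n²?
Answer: 1/152598 ≈ 6.5532e-6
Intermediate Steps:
T(n) = n - n³
1/((35 + (6*3)*T(3))² - 5011) = 1/((35 + (6*3)*(3 - 1*3³))² - 5011) = 1/((35 + 18*(3 - 1*27))² - 5011) = 1/((35 + 18*(3 - 27))² - 5011) = 1/((35 + 18*(-24))² - 5011) = 1/((35 - 432)² - 5011) = 1/((-397)² - 5011) = 1/(157609 - 5011) = 1/152598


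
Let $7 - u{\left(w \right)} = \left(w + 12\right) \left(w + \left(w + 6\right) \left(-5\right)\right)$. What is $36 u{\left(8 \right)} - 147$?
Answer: $44745$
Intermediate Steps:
$u{\left(w \right)} = 7 - \left(-30 - 4 w\right) \left(12 + w\right)$ ($u{\left(w \right)} = 7 - \left(w + 12\right) \left(w + \left(w + 6\right) \left(-5\right)\right) = 7 - \left(12 + w\right) \left(w + \left(6 + w\right) \left(-5\right)\right) = 7 - \left(12 + w\right) \left(w - \left(30 + 5 w\right)\right) = 7 - \left(12 + w\right) \left(-30 - 4 w\right) = 7 - \left(-30 - 4 w\right) \left(12 + w\right)$)
$36 u{\left(8 \right)} - 147 = 36 \left(367 + 4 \cdot 8^{2} + 78 \cdot 8\right) - 147 = 36 \left(367 + 4 \cdot 64 + 624\right) - 147 = 36 \left(367 + 256 + 624\right) - 147 = 36 \cdot 1247 - 147 = 44892 - 147 = 44745$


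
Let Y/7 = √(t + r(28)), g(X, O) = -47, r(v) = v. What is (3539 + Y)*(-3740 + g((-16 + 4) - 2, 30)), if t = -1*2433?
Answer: -13402193 - 26509*I*√2405 ≈ -1.3402e+7 - 1.3e+6*I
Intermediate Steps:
t = -2433
Y = 7*I*√2405 (Y = 7*√(-2433 + 28) = 7*√(-2405) = 7*(I*√2405) = 7*I*√2405 ≈ 343.29*I)
(3539 + Y)*(-3740 + g((-16 + 4) - 2, 30)) = (3539 + 7*I*√2405)*(-3740 - 47) = (3539 + 7*I*√2405)*(-3787) = -13402193 - 26509*I*√2405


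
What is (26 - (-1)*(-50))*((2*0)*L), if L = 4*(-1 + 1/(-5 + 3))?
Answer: 0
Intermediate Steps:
L = -6 (L = 4*(-1 + 1/(-2)) = 4*(-1 - ½) = 4*(-3/2) = -6)
(26 - (-1)*(-50))*((2*0)*L) = (26 - (-1)*(-50))*((2*0)*(-6)) = (26 - 1*50)*(0*(-6)) = (26 - 50)*0 = -24*0 = 0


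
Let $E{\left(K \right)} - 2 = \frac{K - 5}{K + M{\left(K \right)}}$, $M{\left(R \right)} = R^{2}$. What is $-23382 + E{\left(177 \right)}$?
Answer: $- \frac{368305054}{15753} \approx -23380.0$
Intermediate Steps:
$E{\left(K \right)} = 2 + \frac{-5 + K}{K + K^{2}}$ ($E{\left(K \right)} = 2 + \frac{K - 5}{K + K^{2}} = 2 + \frac{-5 + K}{K + K^{2}}$)
$-23382 + E{\left(177 \right)} = -23382 + \frac{-5 + 2 \cdot 177^{2} + 3 \cdot 177}{177 \left(1 + 177\right)} = -23382 + \frac{-5 + 2 \cdot 31329 + 531}{177 \cdot 178} = -23382 + \frac{1}{177} \cdot \frac{1}{178} \left(-5 + 62658 + 531\right) = -23382 + \frac{1}{177} \cdot \frac{1}{178} \cdot 63184 = -23382 + \frac{31592}{15753} = - \frac{368305054}{15753}$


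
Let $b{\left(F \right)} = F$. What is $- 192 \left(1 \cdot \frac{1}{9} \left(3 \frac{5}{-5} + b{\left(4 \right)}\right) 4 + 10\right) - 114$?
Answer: $- \frac{6358}{3} \approx -2119.3$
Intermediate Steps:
$- 192 \left(1 \cdot \frac{1}{9} \left(3 \frac{5}{-5} + b{\left(4 \right)}\right) 4 + 10\right) - 114 = - 192 \left(1 \cdot \frac{1}{9} \left(3 \frac{5}{-5} + 4\right) 4 + 10\right) - 114 = - 192 \left(1 \cdot \frac{1}{9} \left(3 \cdot 5 \left(- \frac{1}{5}\right) + 4\right) 4 + 10\right) - 114 = - 192 \left(\frac{\left(3 \left(-1\right) + 4\right) 4}{9} + 10\right) - 114 = - 192 \left(\frac{\left(-3 + 4\right) 4}{9} + 10\right) - 114 = - 192 \left(\frac{1 \cdot 4}{9} + 10\right) - 114 = - 192 \left(\frac{1}{9} \cdot 4 + 10\right) - 114 = - 192 \left(\frac{4}{9} + 10\right) - 114 = \left(-192\right) \frac{94}{9} - 114 = - \frac{6016}{3} - 114 = - \frac{6358}{3}$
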